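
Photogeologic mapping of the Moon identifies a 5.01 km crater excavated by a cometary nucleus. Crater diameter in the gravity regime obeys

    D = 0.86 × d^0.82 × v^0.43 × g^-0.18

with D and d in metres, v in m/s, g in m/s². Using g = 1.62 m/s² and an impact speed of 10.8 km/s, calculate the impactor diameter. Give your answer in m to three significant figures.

Rearranging for d: d = [D / (0.86 · 10800^0.43 · 1.62^-0.18)]^(1/0.82).
D = 5010 m.
10800^0.43 = 54.25
1.62^-0.18 = 0.9168
Denominator = 0.86 × 54.25 × 0.9168 = 42.77
D / 42.77 = 5010 / 42.77 = 117.1
d = 117.1^(1/0.82) = 117.1^1.2195 = 333.1 m

d ≈ 333 m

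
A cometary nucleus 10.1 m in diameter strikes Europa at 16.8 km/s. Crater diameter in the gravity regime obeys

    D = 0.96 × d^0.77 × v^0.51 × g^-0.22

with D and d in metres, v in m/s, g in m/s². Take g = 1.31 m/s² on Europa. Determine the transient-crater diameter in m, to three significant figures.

D ≈ 767 m

In SI units: v = 16800 m/s.
d^0.77 = 10.1^0.77 = 5.934
v^0.51 = 16800^0.51 = 142.9
g^-0.22 = 1.31^-0.22 = 0.9423
D = 0.96 × 5.934 × 142.9 × 0.9423 = 767.1 m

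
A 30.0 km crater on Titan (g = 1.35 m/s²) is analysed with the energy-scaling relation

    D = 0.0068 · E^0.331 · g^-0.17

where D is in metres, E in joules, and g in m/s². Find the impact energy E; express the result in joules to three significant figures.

E ≈ 1.38 × 10^20 J

Rearranging: E = [D / (0.0068 · g^-0.17)]^(1/0.331).
D = 30000 m.
g^-0.17 = 1.35^-0.17 = 0.9503
D / (0.0068 × 0.9503) = 30000 / (6.462 × 10^-3) = 4.643 × 10^6
E = (4.643 × 10^6)^3.0211 = 1.384 × 10^20 J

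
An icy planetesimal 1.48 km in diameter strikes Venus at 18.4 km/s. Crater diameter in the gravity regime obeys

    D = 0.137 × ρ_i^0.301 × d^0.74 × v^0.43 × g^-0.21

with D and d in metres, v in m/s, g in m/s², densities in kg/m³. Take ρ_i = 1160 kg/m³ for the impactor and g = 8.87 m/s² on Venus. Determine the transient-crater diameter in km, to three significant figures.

D ≈ 11.0 km

In SI units: d = 1480 m, v = 18400 m/s.
ρ_i^0.301 = 1160^0.301 = 8.364
d^0.74 = 1480^0.74 = 221.8
v^0.43 = 18400^0.43 = 68.21
g^-0.21 = 8.87^-0.21 = 0.6323
D = 0.137 × 8.364 × 221.8 × 68.21 × 0.6323 = 10961 m
   = 10.96 km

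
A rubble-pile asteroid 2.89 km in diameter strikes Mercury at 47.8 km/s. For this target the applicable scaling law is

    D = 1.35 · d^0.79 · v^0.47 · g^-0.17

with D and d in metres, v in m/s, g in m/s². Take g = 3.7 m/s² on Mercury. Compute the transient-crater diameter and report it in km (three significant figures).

D ≈ 92.7 km

In SI units: d = 2890 m, v = 47800 m/s.
d^0.79 = 2890^0.79 = 542.1
v^0.47 = 47800^0.47 = 158.2
g^-0.17 = 3.7^-0.17 = 0.8006
D = 1.35 × 542.1 × 158.2 × 0.8006 = 92691 m
   = 92.69 km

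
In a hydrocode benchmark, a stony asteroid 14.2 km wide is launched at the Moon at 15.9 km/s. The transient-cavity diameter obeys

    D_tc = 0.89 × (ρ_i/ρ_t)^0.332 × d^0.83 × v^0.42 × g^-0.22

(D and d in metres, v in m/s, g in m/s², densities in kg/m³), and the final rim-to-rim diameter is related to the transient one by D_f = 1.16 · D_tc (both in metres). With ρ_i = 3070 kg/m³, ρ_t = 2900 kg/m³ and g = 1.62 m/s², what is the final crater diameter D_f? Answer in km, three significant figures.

D_f ≈ 154 km

In SI: d = 14200 m, v = 15900 m/s.
(ρ_i/ρ_t)^0.332 = (3070/2900)^0.332 = 1.019
d^0.83 = 14200^0.83 = 2795
v^0.42 = 15900^0.42 = 58.15
g^-0.22 = 1.62^-0.22 = 0.8993
D_tc = 0.89 × 1.019 × 2795 × 58.15 × 0.8993 = 1.326 × 10^5 m
D_f = 1.16 × 1.326 × 10^5 = 1.538 × 10^5 m
     = 153.8 km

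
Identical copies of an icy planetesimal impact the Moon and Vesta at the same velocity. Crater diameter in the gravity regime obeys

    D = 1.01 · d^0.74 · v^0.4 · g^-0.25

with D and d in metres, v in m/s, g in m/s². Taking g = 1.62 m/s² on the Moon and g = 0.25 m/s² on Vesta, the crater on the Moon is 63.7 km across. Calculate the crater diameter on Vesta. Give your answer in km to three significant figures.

D ≈ 102 km

All impactor-dependent factors cancel in the ratio, leaving D_Vesta/D_Moon = (g_Vesta/g_Moon)^-0.25.
(0.25/1.62)^-0.25 = 0.1543^-0.25 = 1.596
D_Vesta = 1.596 × 63.7 km = 102 km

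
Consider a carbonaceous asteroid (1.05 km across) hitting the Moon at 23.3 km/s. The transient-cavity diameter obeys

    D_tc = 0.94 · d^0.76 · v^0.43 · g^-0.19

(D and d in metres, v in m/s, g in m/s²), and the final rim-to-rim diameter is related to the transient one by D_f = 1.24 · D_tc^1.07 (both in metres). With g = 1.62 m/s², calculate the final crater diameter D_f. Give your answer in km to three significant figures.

In SI: d = 1050 m, v = 23300 m/s.
d^0.76 = 1050^0.76 = 197.7
v^0.43 = 23300^0.43 = 75.50
g^-0.19 = 1.62^-0.19 = 0.9124
D_tc = 0.94 × 197.7 × 75.50 × 0.9124 = 12800 m
D_f = 1.24 × (12800)^1.07 = 30771 m
     = 30.77 km

D_f ≈ 30.8 km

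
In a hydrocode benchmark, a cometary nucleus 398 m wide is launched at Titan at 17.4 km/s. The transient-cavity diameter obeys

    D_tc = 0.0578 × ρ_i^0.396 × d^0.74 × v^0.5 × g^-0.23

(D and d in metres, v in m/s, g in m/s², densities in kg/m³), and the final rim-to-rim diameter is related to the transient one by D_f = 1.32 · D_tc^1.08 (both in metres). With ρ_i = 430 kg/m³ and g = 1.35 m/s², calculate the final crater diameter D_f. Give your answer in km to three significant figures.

D_f ≈ 17.6 km

v = 17400 m/s.
ρ_i^0.396 = 430^0.396 = 11.04
d^0.74 = 398^0.74 = 83.93
v^0.5 = 17400^0.5 = 131.9
g^-0.23 = 1.35^-0.23 = 0.9333
D_tc = 0.0578 × 11.04 × 83.93 × 131.9 × 0.9333 = 6593 m
D_f = 1.32 × (6593)^1.08 = 17587 m
     = 17.59 km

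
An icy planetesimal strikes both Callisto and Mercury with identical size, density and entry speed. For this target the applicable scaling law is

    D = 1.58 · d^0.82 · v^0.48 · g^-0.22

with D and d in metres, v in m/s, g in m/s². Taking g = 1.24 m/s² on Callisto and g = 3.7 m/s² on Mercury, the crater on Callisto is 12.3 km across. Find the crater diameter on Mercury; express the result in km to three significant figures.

All impactor-dependent factors cancel in the ratio, leaving D_Mercury/D_Callisto = (g_Mercury/g_Callisto)^-0.22.
(3.7/1.24)^-0.22 = 2.984^-0.22 = 0.7862
D_Mercury = 0.7862 × 12.3 km = 9.67 km

D ≈ 9.67 km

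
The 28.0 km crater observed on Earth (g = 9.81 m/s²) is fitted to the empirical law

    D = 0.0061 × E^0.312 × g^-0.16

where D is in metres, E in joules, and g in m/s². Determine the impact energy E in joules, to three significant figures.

Rearranging: E = [D / (0.0061 · g^-0.16)]^(1/0.312).
D = 28000 m.
g^-0.16 = 9.81^-0.16 = 0.6940
D / (0.0061 × 0.6940) = 28000 / (4.233 × 10^-3) = 6.615 × 10^6
E = (6.615 × 10^6)^3.2051 = 7.252 × 10^21 J

E ≈ 7.25 × 10^21 J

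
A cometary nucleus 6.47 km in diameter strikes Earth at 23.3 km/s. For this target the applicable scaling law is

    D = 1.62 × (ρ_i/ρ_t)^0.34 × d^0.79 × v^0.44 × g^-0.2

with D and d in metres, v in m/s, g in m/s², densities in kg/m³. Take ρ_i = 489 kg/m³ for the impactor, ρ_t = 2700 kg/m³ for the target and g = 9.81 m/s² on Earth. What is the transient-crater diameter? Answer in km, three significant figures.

In SI units: d = 6470 m, v = 23300 m/s.
(ρ_i/ρ_t)^0.34 = (489/2700)^0.34 = 0.5594
d^0.79 = 6470^0.79 = 1025
v^0.44 = 23300^0.44 = 83.49
g^-0.2 = 9.81^-0.2 = 0.6334
D = 1.62 × 0.5594 × 1025 × 83.49 × 0.6334 = 49122 m
   = 49.12 km

D ≈ 49.1 km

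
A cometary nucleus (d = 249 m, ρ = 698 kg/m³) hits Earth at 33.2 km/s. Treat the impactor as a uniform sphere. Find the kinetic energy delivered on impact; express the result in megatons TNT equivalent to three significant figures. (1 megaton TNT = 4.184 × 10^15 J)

E ≈ 743 Mt TNT

v = 33200 m/s.
Mass m = (π/6) ρ d³ = (π/6) × 698 × (249)³ = 5.642 × 10^9 kg
E = ½ m v² = 0.5 × 5.642 × 10^9 × (33200)² = 3.109 × 10^18 J
   = 3.109 × 10^18 / 4.184×10^15 = 743.1 Mt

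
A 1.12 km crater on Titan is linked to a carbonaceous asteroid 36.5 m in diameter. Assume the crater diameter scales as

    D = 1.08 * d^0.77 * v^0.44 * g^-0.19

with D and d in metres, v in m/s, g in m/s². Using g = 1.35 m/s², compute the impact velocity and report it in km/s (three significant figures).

Rearranging for v: v = [D / (1.08 · 36.5^0.77 · 1.35^-0.19)]^(1/0.44).
D = 1120 m.
36.5^0.77 = 15.96
1.35^-0.19 = 0.9446
Denominator = 1.08 × 15.96 × 0.9446 = 16.28
D / 16.28 = 1120 / 16.28 = 68.80
v = 68.80^(1/0.44) = 68.80^2.2727 = 15007 m/s

v ≈ 15.0 km/s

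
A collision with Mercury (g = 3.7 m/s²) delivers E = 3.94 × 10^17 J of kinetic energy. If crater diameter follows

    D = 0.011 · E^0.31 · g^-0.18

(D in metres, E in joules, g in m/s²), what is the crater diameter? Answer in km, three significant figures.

D ≈ 2.48 km

E^0.31 = (3.94 × 10^17)^0.31 = 2.848 × 10^5
g^-0.18 = 3.7^-0.18 = 0.7902
D = 0.011 × 2.848 × 10^5 × 0.7902 = 2476 m
   = 2.476 km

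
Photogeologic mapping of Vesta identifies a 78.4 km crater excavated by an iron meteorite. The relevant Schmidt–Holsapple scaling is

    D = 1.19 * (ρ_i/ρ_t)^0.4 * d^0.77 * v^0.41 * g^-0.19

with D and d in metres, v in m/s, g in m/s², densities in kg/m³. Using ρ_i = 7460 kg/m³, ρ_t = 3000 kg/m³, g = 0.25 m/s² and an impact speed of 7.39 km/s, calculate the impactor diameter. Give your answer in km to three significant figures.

d ≈ 6.98 km

Rearranging for d: d = [D / (1.19 · (7460/3000)^0.4 · 7390^0.41 · 0.25^-0.19)]^(1/0.77).
D = 78400 m.
(7460/3000)^0.4 = 1.440
7390^0.41 = 38.56
0.25^-0.19 = 1.301
Denominator = 1.19 × 1.440 × 38.56 × 1.301 = 85.97
D / 85.97 = 78400 / 85.97 = 911.9
d = 911.9^(1/0.77) = 911.9^1.2987 = 6984 m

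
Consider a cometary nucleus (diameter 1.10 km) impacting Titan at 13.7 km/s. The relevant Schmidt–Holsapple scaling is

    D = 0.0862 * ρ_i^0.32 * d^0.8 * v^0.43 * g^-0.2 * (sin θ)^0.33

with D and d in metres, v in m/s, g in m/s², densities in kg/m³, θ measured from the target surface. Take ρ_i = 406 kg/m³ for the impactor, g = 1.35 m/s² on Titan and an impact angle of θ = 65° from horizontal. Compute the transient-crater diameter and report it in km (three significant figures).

In SI units: d = 1100 m, v = 13700 m/s.
ρ_i^0.32 = 406^0.32 = 6.835
d^0.8 = 1100^0.8 = 271.1
v^0.43 = 13700^0.43 = 60.09
g^-0.2 = 1.35^-0.2 = 0.9417
(sin 65°)^0.33 = 0.9063^0.33 = 0.9681
D = 0.0862 × 6.835 × 271.1 × 60.09 × 0.9417 × 0.9681 = 8750 m
   = 8.750 km

D ≈ 8.75 km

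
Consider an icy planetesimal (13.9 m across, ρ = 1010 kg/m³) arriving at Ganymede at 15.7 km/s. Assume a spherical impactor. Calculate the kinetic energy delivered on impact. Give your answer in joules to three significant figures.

v = 15700 m/s.
Mass m = (π/6) ρ d³ = (π/6) × 1010 × (13.9)³ = 1.420 × 10^6 kg
E = ½ m v² = 0.5 × 1.420 × 10^6 × (15700)² = 1.750 × 10^14 J

E ≈ 1.75 × 10^14 J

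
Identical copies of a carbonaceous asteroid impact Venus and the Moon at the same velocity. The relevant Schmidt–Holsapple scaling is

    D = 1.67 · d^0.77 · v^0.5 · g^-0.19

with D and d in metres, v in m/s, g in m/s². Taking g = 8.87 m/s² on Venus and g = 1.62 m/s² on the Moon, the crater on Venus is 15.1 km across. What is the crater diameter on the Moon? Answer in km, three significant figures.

All impactor-dependent factors cancel in the ratio, leaving D_Moon/D_Venus = (g_Moon/g_Venus)^-0.19.
(1.62/8.87)^-0.19 = 0.1826^-0.19 = 1.381
D_Moon = 1.381 × 15.1 km = 20.9 km

D ≈ 20.9 km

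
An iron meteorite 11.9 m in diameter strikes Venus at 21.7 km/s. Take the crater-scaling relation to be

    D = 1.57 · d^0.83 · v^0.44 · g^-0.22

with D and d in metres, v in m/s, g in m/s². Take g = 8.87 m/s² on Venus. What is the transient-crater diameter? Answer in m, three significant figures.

D ≈ 614 m

In SI units: v = 21700 m/s.
d^0.83 = 11.9^0.83 = 7.811
v^0.44 = 21700^0.44 = 80.92
g^-0.22 = 8.87^-0.22 = 0.6187
D = 1.57 × 7.811 × 80.92 × 0.6187 = 614.0 m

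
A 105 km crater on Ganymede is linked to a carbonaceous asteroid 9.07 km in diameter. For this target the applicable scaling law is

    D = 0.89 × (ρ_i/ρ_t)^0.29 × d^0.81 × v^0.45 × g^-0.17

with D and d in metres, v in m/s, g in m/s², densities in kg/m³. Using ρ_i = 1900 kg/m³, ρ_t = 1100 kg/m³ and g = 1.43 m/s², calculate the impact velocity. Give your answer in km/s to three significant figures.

v ≈ 11.3 km/s

Rearranging for v: v = [D / (0.89 · (1900/1100)^0.29 · 9070^0.81 · 1.43^-0.17)]^(1/0.45).
D = 105000 m.
(1900/1100)^0.29 = 1.172
9070^0.81 = 1606
1.43^-0.17 = 0.9410
Denominator = 0.89 × 1.172 × 1606 × 0.9410 = 1576
D / 1576 = 105000 / 1576 = 66.62
v = 66.62^(1/0.45) = 66.62^2.2222 = 11283 m/s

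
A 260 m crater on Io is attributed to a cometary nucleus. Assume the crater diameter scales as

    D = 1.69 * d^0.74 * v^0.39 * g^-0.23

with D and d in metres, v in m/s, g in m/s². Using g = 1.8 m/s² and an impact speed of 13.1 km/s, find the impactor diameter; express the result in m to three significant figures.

Rearranging for d: d = [D / (1.69 · 13100^0.39 · 1.8^-0.23)]^(1/0.74).
13100^0.39 = 40.34
1.8^-0.23 = 0.8735
Denominator = 1.69 × 40.34 × 0.8735 = 59.55
D / 59.55 = 260 / 59.55 = 4.366
d = 4.366^(1/0.74) = 4.366^1.3514 = 7.328 m

d ≈ 7.33 m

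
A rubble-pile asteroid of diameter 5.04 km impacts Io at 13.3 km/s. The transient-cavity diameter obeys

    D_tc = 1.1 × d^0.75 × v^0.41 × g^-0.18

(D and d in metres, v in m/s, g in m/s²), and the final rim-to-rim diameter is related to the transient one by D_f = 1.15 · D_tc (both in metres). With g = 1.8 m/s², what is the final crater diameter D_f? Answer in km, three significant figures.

In SI: d = 5040 m, v = 13300 m/s.
d^0.75 = 5040^0.75 = 598.2
v^0.41 = 13300^0.41 = 49.07
g^-0.18 = 1.8^-0.18 = 0.8996
D_tc = 1.1 × 598.2 × 49.07 × 0.8996 = 29050 m
D_f = 1.15 × 29050 = 33408 m
     = 33.41 km

D_f ≈ 33.4 km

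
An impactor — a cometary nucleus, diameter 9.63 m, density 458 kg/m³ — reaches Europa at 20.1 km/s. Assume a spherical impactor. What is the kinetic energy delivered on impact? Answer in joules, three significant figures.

v = 20100 m/s.
Mass m = (π/6) ρ d³ = (π/6) × 458 × (9.63)³ = 2.142 × 10^5 kg
E = ½ m v² = 0.5 × 2.142 × 10^5 × (20100)² = 4.327 × 10^13 J

E ≈ 4.33 × 10^13 J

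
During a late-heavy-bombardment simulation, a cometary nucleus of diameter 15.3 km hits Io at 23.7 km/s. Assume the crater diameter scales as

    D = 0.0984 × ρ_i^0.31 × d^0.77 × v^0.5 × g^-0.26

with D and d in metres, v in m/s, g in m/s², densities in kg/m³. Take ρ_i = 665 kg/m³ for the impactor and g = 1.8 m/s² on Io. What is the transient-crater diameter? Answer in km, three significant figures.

In SI units: d = 15300 m, v = 23700 m/s.
ρ_i^0.31 = 665^0.31 = 7.500
d^0.77 = 15300^0.77 = 1668
v^0.5 = 23700^0.5 = 153.9
g^-0.26 = 1.8^-0.26 = 0.8583
D = 0.0984 × 7.500 × 1668 × 153.9 × 0.8583 = 1.626 × 10^5 m
   = 162.6 km

D ≈ 163 km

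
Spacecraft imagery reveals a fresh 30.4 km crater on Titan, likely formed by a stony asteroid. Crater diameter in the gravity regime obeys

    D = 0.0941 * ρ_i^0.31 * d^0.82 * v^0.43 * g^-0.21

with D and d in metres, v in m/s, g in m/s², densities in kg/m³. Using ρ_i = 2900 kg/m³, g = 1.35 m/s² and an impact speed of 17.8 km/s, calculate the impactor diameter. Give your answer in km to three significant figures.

d ≈ 1.64 km

Rearranging for d: d = [D / (0.0941 · 2900^0.31 · 17800^0.43 · 1.35^-0.21)]^(1/0.82).
D = 30400 m.
2900^0.31 = 11.84
17800^0.43 = 67.25
1.35^-0.21 = 0.9389
Denominator = 0.0941 × 11.84 × 67.25 × 0.9389 = 70.35
D / 70.35 = 30400 / 70.35 = 432.1
d = 432.1^(1/0.82) = 432.1^1.2195 = 1637 m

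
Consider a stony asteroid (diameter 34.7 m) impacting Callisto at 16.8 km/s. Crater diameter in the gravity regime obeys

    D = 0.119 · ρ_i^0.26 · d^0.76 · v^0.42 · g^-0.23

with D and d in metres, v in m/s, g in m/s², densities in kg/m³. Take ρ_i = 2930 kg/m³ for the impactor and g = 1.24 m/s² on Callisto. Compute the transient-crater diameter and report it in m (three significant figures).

In SI units: v = 16800 m/s.
ρ_i^0.26 = 2930^0.26 = 7.969
d^0.76 = 34.7^0.76 = 14.81
v^0.42 = 16800^0.42 = 59.52
g^-0.23 = 1.24^-0.23 = 0.9517
D = 0.119 × 7.969 × 14.81 × 59.52 × 0.9517 = 795.6 m

D ≈ 796 m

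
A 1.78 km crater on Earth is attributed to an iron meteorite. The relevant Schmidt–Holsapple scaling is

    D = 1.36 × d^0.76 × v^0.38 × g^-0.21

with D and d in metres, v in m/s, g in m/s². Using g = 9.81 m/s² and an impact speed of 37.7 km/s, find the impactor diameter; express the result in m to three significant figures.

Rearranging for d: d = [D / (1.36 · 37700^0.38 · 9.81^-0.21)]^(1/0.76).
D = 1780 m.
37700^0.38 = 54.83
9.81^-0.21 = 0.6191
Denominator = 1.36 × 54.83 × 0.6191 = 46.17
D / 46.17 = 1780 / 46.17 = 38.55
d = 38.55^(1/0.76) = 38.55^1.3158 = 122.1 m

d ≈ 122 m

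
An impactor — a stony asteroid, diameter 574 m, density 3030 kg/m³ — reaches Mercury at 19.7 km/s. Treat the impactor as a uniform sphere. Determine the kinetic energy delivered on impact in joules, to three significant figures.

v = 19700 m/s.
Mass m = (π/6) ρ d³ = (π/6) × 3030 × (574)³ = 3.000 × 10^11 kg
E = ½ m v² = 0.5 × 3.000 × 10^11 × (19700)² = 5.821 × 10^19 J

E ≈ 5.82 × 10^19 J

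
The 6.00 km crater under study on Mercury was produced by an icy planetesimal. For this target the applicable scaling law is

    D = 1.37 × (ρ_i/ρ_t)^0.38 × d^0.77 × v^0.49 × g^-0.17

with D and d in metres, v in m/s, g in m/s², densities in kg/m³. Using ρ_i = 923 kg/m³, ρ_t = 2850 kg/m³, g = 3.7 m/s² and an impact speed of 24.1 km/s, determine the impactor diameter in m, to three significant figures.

Rearranging for d: d = [D / (1.37 · (923/2850)^0.38 · 24100^0.49 · 3.7^-0.17)]^(1/0.77).
D = 6000 m.
(923/2850)^0.38 = 0.6515
24100^0.49 = 140.3
3.7^-0.17 = 0.8006
Denominator = 1.37 × 0.6515 × 140.3 × 0.8006 = 100.3
D / 100.3 = 6000 / 100.3 = 59.82
d = 59.82^(1/0.77) = 59.82^1.2987 = 203.0 m

d ≈ 203 m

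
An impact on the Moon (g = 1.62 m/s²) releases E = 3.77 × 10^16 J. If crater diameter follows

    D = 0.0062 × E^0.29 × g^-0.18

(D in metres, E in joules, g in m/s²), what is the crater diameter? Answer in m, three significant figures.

E^0.29 = (3.77 × 10^16)^0.29 = 6.414 × 10^4
g^-0.18 = 1.62^-0.18 = 0.9168
D = 0.0062 × 6.414 × 10^4 × 0.9168 = 364.6 m

D ≈ 365 m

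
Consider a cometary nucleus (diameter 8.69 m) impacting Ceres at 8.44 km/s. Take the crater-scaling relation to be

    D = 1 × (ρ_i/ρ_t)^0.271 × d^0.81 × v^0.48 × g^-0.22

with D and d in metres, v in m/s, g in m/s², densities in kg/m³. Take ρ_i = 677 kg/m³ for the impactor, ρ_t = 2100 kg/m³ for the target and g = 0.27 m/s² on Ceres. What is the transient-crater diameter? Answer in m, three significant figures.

In SI units: v = 8440 m/s.
(ρ_i/ρ_t)^0.271 = (677/2100)^0.271 = 0.7358
d^0.81 = 8.69^0.81 = 5.762
v^0.48 = 8440^0.48 = 76.67
g^-0.22 = 0.27^-0.22 = 1.334
D = 1 × 0.7358 × 5.762 × 76.67 × 1.334 = 433.6 m

D ≈ 434 m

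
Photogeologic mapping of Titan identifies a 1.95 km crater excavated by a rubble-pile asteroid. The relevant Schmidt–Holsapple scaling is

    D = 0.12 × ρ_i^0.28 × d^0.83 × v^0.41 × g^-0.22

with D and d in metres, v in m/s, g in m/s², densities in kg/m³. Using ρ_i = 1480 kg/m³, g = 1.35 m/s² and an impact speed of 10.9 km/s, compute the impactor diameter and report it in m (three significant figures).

d ≈ 111 m

Rearranging for d: d = [D / (0.12 · 1480^0.28 · 10900^0.41 · 1.35^-0.22)]^(1/0.83).
D = 1950 m.
1480^0.28 = 7.721
10900^0.41 = 45.22
1.35^-0.22 = 0.9361
Denominator = 0.12 × 7.721 × 45.22 × 0.9361 = 39.22
D / 39.22 = 1950 / 39.22 = 49.72
d = 49.72^(1/0.83) = 49.72^1.2048 = 110.7 m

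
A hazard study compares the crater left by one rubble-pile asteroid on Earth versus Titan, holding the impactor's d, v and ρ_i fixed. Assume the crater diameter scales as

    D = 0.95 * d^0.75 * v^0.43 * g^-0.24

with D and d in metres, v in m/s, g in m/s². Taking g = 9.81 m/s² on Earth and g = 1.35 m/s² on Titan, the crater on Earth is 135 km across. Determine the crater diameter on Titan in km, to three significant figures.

D ≈ 217 km

All impactor-dependent factors cancel in the ratio, leaving D_Titan/D_Earth = (g_Titan/g_Earth)^-0.24.
(1.35/9.81)^-0.24 = 0.1376^-0.24 = 1.610
D_Titan = 1.610 × 135 km = 217 km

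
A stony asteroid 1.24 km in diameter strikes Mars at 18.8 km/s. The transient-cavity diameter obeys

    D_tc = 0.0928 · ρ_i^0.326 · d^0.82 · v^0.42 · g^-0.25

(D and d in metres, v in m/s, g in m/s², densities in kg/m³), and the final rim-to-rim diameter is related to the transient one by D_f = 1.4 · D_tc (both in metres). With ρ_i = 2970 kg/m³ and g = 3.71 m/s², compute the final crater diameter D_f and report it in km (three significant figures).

In SI: d = 1240 m, v = 18800 m/s.
ρ_i^0.326 = 2970^0.326 = 13.56
d^0.82 = 1240^0.82 = 344.0
v^0.42 = 18800^0.42 = 62.39
g^-0.25 = 3.71^-0.25 = 0.7205
D_tc = 0.0928 × 13.56 × 344.0 × 62.39 × 0.7205 = 19460 m
D_f = 1.4 × 19460 = 27244 m
     = 27.24 km

D_f ≈ 27.2 km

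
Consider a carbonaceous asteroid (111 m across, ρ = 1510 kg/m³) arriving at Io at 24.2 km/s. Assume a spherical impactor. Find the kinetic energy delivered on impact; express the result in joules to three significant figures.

E ≈ 3.17 × 10^17 J

v = 24200 m/s.
Mass m = (π/6) ρ d³ = (π/6) × 1510 × (111)³ = 1.081 × 10^9 kg
E = ½ m v² = 0.5 × 1.081 × 10^9 × (24200)² = 3.165 × 10^17 J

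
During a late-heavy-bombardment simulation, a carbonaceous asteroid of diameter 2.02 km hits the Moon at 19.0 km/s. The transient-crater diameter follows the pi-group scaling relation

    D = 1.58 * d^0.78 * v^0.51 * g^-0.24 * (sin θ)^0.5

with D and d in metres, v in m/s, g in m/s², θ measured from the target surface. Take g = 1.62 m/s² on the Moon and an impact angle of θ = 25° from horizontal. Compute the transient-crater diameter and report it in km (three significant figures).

In SI units: d = 2020 m, v = 19000 m/s.
d^0.78 = 2020^0.78 = 378.6
v^0.51 = 19000^0.51 = 152.1
g^-0.24 = 1.62^-0.24 = 0.8907
(sin 25°)^0.5 = 0.4226^0.5 = 0.6501
D = 1.58 × 378.6 × 152.1 × 0.8907 × 0.6501 = 52684 m
   = 52.68 km

D ≈ 52.7 km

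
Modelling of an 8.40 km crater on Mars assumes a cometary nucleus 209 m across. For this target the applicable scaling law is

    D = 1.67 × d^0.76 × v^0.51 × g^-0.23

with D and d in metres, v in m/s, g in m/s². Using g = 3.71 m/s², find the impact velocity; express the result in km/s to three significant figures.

v ≈ 11.4 km/s

Rearranging for v: v = [D / (1.67 · 209^0.76 · 3.71^-0.23)]^(1/0.51).
D = 8400 m.
209^0.76 = 57.98
3.71^-0.23 = 0.7397
Denominator = 1.67 × 57.98 × 0.7397 = 71.62
D / 71.62 = 8400 / 71.62 = 117.3
v = 117.3^(1/0.51) = 117.3^1.9608 = 11415 m/s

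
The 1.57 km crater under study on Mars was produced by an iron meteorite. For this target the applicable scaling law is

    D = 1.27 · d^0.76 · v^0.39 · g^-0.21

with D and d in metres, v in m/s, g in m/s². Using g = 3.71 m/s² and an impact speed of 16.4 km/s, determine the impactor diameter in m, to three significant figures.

d ≈ 116 m

Rearranging for d: d = [D / (1.27 · 16400^0.39 · 3.71^-0.21)]^(1/0.76).
D = 1570 m.
16400^0.39 = 44.03
3.71^-0.21 = 0.7593
Denominator = 1.27 × 44.03 × 0.7593 = 42.46
D / 42.46 = 1570 / 42.46 = 36.98
d = 36.98^(1/0.76) = 36.98^1.3158 = 115.6 m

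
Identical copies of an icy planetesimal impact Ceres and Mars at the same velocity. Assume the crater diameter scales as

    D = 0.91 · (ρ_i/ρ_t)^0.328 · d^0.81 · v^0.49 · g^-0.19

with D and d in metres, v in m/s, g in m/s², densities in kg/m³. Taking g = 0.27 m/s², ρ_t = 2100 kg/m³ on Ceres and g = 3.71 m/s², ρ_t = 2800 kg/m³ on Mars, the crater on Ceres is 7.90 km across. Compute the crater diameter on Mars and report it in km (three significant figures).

D ≈ 4.37 km

The impactor-only factors (d, v, ρ_i) cancel in the ratio, leaving D_Mars/D_Ceres = (g_Mars/g_Ceres)^-0.19 · (ρ_t,Ceres/ρ_t,Mars)^0.328.
(3.71/0.27)^-0.19 = 13.74^-0.19 = 0.6078
(2100/2800)^0.328 = 0.7500^0.328 = 0.9100
Ratio = 0.6078 × 0.9100 = 0.5531
D_Mars = 0.5531 × 7.90 km = 4.37 km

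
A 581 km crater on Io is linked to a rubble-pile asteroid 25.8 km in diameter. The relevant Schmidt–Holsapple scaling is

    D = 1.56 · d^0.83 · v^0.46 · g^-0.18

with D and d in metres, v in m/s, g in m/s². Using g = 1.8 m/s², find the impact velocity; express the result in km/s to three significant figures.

v ≈ 17.8 km/s

Rearranging for v: v = [D / (1.56 · 25800^0.83 · 1.8^-0.18)]^(1/0.46).
D = 581000 m.
25800^0.83 = 4588
1.8^-0.18 = 0.8996
Denominator = 1.56 × 4588 × 0.8996 = 6439
D / 6439 = 581000 / 6439 = 90.23
v = 90.23^(1/0.46) = 90.23^2.1739 = 17813 m/s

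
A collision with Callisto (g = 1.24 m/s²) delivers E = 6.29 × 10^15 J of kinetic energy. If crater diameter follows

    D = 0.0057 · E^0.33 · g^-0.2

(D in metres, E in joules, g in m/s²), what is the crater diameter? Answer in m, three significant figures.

D ≈ 893 m

E^0.33 = (6.29 × 10^15)^0.33 = 1.635 × 10^5
g^-0.2 = 1.24^-0.2 = 0.9579
D = 0.0057 × 1.635 × 10^5 × 0.9579 = 892.7 m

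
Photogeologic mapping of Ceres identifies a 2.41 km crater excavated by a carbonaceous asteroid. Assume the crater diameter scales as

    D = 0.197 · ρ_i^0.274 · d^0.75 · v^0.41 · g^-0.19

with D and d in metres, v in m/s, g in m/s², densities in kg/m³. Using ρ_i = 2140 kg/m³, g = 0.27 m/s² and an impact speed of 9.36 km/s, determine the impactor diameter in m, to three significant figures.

d ≈ 82.9 m

Rearranging for d: d = [D / (0.197 · 2140^0.274 · 9360^0.41 · 0.27^-0.19)]^(1/0.75).
D = 2410 m.
2140^0.274 = 8.176
9360^0.41 = 42.48
0.27^-0.19 = 1.282
Denominator = 0.197 × 8.176 × 42.48 × 1.282 = 87.72
D / 87.72 = 2410 / 87.72 = 27.47
d = 27.47^(1/0.75) = 27.47^1.3333 = 82.88 m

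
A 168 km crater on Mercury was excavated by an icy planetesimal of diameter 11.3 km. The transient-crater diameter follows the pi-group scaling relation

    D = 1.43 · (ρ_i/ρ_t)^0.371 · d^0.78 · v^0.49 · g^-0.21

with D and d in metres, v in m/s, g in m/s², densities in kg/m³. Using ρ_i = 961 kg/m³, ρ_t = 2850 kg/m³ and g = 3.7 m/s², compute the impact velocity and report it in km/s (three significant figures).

v ≈ 31.3 km/s

Rearranging for v: v = [D / (1.43 · (961/2850)^0.371 · 11300^0.78 · 3.7^-0.21)]^(1/0.49).
D = 168000 m.
(961/2850)^0.371 = 0.6681
11300^0.78 = 1450
3.7^-0.21 = 0.7598
Denominator = 1.43 × 0.6681 × 1450 × 0.7598 = 1053
D / 1053 = 168000 / 1053 = 159.5
v = 159.5^(1/0.49) = 159.5^2.0408 = 31289 m/s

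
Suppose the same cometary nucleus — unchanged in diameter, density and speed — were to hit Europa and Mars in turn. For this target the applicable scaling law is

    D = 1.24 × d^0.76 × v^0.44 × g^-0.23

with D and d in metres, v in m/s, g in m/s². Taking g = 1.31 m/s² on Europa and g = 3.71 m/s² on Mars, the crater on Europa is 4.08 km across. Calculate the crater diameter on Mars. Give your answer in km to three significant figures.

All impactor-dependent factors cancel in the ratio, leaving D_Mars/D_Europa = (g_Mars/g_Europa)^-0.23.
(3.71/1.31)^-0.23 = 2.832^-0.23 = 0.7871
D_Mars = 0.7871 × 4.08 km = 3.21 km

D ≈ 3.21 km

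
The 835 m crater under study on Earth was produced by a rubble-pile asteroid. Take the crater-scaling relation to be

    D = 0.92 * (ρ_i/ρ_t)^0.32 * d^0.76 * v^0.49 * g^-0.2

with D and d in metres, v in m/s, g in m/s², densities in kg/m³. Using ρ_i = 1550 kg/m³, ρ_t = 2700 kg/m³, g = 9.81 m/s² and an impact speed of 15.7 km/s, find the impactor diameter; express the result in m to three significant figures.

d ≈ 35.4 m

Rearranging for d: d = [D / (0.92 · (1550/2700)^0.32 · 15700^0.49 · 9.81^-0.2)]^(1/0.76).
(1550/2700)^0.32 = 0.8373
15700^0.49 = 113.8
9.81^-0.2 = 0.6334
Denominator = 0.92 × 0.8373 × 113.8 × 0.6334 = 55.53
D / 55.53 = 835 / 55.53 = 15.04
d = 15.04^(1/0.76) = 15.04^1.3158 = 35.40 m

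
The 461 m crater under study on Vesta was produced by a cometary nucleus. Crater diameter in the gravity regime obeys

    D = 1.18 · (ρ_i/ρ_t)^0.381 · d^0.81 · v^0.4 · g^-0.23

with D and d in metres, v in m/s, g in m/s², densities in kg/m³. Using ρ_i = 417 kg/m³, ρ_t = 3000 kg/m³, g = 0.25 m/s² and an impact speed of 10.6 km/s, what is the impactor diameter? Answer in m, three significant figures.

Rearranging for d: d = [D / (1.18 · (417/3000)^0.381 · 10600^0.4 · 0.25^-0.23)]^(1/0.81).
(417/3000)^0.381 = 0.4715
10600^0.4 = 40.75
0.25^-0.23 = 1.376
Denominator = 1.18 × 0.4715 × 40.75 × 1.376 = 31.20
D / 31.20 = 461 / 31.20 = 14.78
d = 14.78^(1/0.81) = 14.78^1.2346 = 27.80 m

d ≈ 27.8 m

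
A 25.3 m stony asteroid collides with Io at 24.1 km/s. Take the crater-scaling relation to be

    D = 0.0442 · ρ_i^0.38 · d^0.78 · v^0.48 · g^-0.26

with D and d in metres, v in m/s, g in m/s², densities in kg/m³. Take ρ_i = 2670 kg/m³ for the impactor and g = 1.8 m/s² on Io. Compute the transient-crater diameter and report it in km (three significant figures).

In SI units: v = 24100 m/s.
ρ_i^0.38 = 2670^0.38 = 20.05
d^0.78 = 25.3^0.78 = 12.43
v^0.48 = 24100^0.48 = 126.9
g^-0.26 = 1.8^-0.26 = 0.8583
D = 0.0442 × 20.05 × 12.43 × 126.9 × 0.8583 = 1200 m
   = 1.200 km

D ≈ 1.20 km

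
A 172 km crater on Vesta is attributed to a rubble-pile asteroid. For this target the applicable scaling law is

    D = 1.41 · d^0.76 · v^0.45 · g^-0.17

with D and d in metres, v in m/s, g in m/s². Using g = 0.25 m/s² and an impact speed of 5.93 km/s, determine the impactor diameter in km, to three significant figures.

Rearranging for d: d = [D / (1.41 · 5930^0.45 · 0.25^-0.17)]^(1/0.76).
D = 172000 m.
5930^0.45 = 49.87
0.25^-0.17 = 1.266
Denominator = 1.41 × 49.87 × 1.266 = 89.02
D / 89.02 = 172000 / 89.02 = 1932
d = 1932^(1/0.76) = 1932^1.3158 = 21073 m

d ≈ 21.1 km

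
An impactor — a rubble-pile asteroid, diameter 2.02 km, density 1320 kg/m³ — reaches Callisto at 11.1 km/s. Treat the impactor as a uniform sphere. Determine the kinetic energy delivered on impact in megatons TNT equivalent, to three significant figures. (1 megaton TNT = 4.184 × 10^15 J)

d = 2020 m; v = 11100 m/s.
Mass m = (π/6) ρ d³ = (π/6) × 1320 × (2020)³ = 5.697 × 10^12 kg
E = ½ m v² = 0.5 × 5.697 × 10^12 × (11100)² = 3.510 × 10^20 J
   = 3.510 × 10^20 / 4.184×10^15 = 83891 Mt

E ≈ 83900 Mt TNT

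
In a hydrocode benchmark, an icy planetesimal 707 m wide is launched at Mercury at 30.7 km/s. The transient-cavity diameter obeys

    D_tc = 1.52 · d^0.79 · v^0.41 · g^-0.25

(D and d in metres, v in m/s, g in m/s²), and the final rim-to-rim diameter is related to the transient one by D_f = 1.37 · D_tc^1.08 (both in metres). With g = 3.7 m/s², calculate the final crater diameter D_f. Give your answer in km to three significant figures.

v = 30700 m/s.
d^0.79 = 707^0.79 = 178.3
v^0.41 = 30700^0.41 = 69.14
g^-0.25 = 3.7^-0.25 = 0.7210
D_tc = 1.52 × 178.3 × 69.14 × 0.7210 = 13510 m
D_f = 1.37 × (13510)^1.08 = 39612 m
     = 39.61 km

D_f ≈ 39.6 km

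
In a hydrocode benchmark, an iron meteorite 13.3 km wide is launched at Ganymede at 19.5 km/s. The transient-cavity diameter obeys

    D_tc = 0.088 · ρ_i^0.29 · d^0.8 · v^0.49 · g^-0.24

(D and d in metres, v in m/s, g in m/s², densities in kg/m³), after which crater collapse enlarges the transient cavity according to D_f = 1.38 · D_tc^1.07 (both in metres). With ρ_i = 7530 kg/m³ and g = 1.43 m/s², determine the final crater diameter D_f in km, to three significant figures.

In SI: d = 13300 m, v = 19500 m/s.
ρ_i^0.29 = 7530^0.29 = 13.31
d^0.8 = 13300^0.8 = 1991
v^0.49 = 19500^0.49 = 126.5
g^-0.24 = 1.43^-0.24 = 0.9177
D_tc = 0.088 × 13.31 × 1991 × 126.5 × 0.9177 = 2.707 × 10^5 m
D_f = 1.38 × (2.707 × 10^5)^1.07 = 8.967 × 10^5 m
     = 896.7 km

D_f ≈ 897 km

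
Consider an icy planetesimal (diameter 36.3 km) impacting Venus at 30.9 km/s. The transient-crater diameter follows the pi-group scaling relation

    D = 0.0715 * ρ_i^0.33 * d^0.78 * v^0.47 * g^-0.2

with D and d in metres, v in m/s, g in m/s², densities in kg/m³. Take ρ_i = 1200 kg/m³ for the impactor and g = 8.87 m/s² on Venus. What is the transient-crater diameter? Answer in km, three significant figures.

D ≈ 223 km

In SI units: d = 36300 m, v = 30900 m/s.
ρ_i^0.33 = 1200^0.33 = 10.38
d^0.78 = 36300^0.78 = 3604
v^0.47 = 30900^0.47 = 128.9
g^-0.2 = 8.87^-0.2 = 0.6463
D = 0.0715 × 10.38 × 3604 × 128.9 × 0.6463 = 2.228 × 10^5 m
   = 222.8 km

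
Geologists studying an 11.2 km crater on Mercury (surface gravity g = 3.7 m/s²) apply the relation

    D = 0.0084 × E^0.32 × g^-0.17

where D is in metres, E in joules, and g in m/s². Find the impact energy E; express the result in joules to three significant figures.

Rearranging: E = [D / (0.0084 · g^-0.17)]^(1/0.32).
D = 11200 m.
g^-0.17 = 3.7^-0.17 = 0.8006
D / (0.0084 × 0.8006) = 11200 / (6.725 × 10^-3) = 1.665 × 10^6
E = (1.665 × 10^6)^3.125 = 2.766 × 10^19 J

E ≈ 2.77 × 10^19 J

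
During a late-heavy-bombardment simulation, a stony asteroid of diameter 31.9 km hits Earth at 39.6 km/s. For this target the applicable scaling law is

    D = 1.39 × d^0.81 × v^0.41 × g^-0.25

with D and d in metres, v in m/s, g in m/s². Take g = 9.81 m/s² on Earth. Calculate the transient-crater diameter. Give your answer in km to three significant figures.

In SI units: d = 31900 m, v = 39600 m/s.
d^0.81 = 31900^0.81 = 4447
v^0.41 = 39600^0.41 = 76.75
g^-0.25 = 9.81^-0.25 = 0.5650
D = 1.39 × 4447 × 76.75 × 0.5650 = 2.680 × 10^5 m
   = 268.0 km

D ≈ 268 km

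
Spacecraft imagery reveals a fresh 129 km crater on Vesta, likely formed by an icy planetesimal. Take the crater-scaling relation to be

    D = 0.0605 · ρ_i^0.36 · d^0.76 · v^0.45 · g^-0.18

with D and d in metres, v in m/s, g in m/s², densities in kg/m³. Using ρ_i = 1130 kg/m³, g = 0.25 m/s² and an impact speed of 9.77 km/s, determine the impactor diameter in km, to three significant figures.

Rearranging for d: d = [D / (0.0605 · 1130^0.36 · 9770^0.45 · 0.25^-0.18)]^(1/0.76).
D = 129000 m.
1130^0.36 = 12.56
9770^0.45 = 62.44
0.25^-0.18 = 1.283
Denominator = 0.0605 × 12.56 × 62.44 × 1.283 = 60.87
D / 60.87 = 129000 / 60.87 = 2119
d = 2119^(1/0.76) = 2119^1.3158 = 23797 m

d ≈ 23.8 km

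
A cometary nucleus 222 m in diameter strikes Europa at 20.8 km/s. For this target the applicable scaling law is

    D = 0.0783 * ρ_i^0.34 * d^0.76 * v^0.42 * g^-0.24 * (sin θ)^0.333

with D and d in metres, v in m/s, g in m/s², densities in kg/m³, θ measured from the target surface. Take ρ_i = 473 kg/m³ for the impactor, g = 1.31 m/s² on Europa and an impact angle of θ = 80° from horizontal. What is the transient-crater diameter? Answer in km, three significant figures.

D ≈ 2.34 km

In SI units: v = 20800 m/s.
ρ_i^0.34 = 473^0.34 = 8.118
d^0.76 = 222^0.76 = 60.71
v^0.42 = 20800^0.42 = 65.10
g^-0.24 = 1.31^-0.24 = 0.9372
(sin 80°)^0.333 = 0.9848^0.333 = 0.9949
D = 0.0783 × 8.118 × 60.71 × 65.10 × 0.9372 × 0.9949 = 2342 m
   = 2.342 km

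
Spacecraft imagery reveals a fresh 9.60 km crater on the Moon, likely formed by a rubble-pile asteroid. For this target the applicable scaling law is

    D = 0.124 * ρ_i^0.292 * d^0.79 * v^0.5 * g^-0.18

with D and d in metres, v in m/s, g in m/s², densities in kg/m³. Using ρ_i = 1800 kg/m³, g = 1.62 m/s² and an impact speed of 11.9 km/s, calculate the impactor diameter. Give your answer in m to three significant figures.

Rearranging for d: d = [D / (0.124 · 1800^0.292 · 11900^0.5 · 1.62^-0.18)]^(1/0.79).
D = 9600 m.
1800^0.292 = 8.924
11900^0.5 = 109.1
1.62^-0.18 = 0.9168
Denominator = 0.124 × 8.924 × 109.1 × 0.9168 = 110.7
D / 110.7 = 9600 / 110.7 = 86.72
d = 86.72^(1/0.79) = 86.72^1.2658 = 284.0 m

d ≈ 284 m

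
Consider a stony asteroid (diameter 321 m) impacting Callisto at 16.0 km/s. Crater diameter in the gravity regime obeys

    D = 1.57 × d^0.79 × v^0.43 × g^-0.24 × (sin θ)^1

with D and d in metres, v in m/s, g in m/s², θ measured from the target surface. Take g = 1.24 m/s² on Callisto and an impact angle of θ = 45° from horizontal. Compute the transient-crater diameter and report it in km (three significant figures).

D ≈ 6.47 km

In SI units: v = 16000 m/s.
d^0.79 = 321^0.79 = 95.53
v^0.43 = 16000^0.43 = 64.23
g^-0.24 = 1.24^-0.24 = 0.9497
(sin 45°)^1 = 0.7071^1 = 0.7071
D = 1.57 × 95.53 × 64.23 × 0.9497 × 0.7071 = 6469 m
   = 6.469 km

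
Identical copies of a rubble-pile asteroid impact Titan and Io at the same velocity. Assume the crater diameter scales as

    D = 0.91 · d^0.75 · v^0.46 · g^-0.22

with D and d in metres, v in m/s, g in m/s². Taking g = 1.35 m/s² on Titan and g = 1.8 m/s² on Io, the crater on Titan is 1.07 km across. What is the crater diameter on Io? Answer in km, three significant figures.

D ≈ 1.00 km

All impactor-dependent factors cancel in the ratio, leaving D_Io/D_Titan = (g_Io/g_Titan)^-0.22.
(1.8/1.35)^-0.22 = 1.333^-0.22 = 0.9387
D_Io = 0.9387 × 1.07 km = 1.00 km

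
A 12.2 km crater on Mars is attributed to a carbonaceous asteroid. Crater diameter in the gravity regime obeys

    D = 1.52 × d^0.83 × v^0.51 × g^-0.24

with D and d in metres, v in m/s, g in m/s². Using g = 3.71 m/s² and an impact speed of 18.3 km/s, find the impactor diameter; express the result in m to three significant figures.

Rearranging for d: d = [D / (1.52 · 18300^0.51 · 3.71^-0.24)]^(1/0.83).
D = 12200 m.
18300^0.51 = 149.2
3.71^-0.24 = 0.7300
Denominator = 1.52 × 149.2 × 0.7300 = 165.6
D / 165.6 = 12200 / 165.6 = 73.67
d = 73.67^(1/0.83) = 73.67^1.2048 = 177.7 m

d ≈ 178 m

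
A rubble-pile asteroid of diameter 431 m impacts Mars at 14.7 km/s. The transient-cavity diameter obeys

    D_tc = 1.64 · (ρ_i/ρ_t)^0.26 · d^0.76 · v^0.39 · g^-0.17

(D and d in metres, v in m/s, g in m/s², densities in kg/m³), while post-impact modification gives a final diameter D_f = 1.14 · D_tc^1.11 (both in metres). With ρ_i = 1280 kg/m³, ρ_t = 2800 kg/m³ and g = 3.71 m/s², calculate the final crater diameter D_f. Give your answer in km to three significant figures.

D_f ≈ 13.1 km

v = 14700 m/s.
(ρ_i/ρ_t)^0.26 = (1280/2800)^0.26 = 0.8159
d^0.76 = 431^0.76 = 100.5
v^0.39 = 14700^0.39 = 42.19
g^-0.17 = 3.71^-0.17 = 0.8002
D_tc = 1.64 × 0.8159 × 100.5 × 42.19 × 0.8002 = 4540 m
D_f = 1.14 × (4540)^1.11 = 13069 m
     = 13.07 km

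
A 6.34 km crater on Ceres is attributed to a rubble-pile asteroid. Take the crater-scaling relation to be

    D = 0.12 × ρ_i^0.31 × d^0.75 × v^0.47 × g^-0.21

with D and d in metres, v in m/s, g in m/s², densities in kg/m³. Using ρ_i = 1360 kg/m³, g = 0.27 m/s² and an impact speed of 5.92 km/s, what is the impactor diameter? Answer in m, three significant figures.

d ≈ 301 m

Rearranging for d: d = [D / (0.12 · 1360^0.31 · 5920^0.47 · 0.27^-0.21)]^(1/0.75).
D = 6340 m.
1360^0.31 = 9.363
5920^0.47 = 59.29
0.27^-0.21 = 1.316
Denominator = 0.12 × 9.363 × 59.29 × 1.316 = 87.67
D / 87.67 = 6340 / 87.67 = 72.32
d = 72.32^(1/0.75) = 72.32^1.3333 = 301.3 m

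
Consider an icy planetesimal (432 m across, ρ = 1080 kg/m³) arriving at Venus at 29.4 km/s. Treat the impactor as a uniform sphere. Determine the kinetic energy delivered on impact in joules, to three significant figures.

E ≈ 1.97 × 10^19 J

v = 29400 m/s.
Mass m = (π/6) ρ d³ = (π/6) × 1080 × (432)³ = 4.559 × 10^10 kg
E = ½ m v² = 0.5 × 4.559 × 10^10 × (29400)² = 1.970 × 10^19 J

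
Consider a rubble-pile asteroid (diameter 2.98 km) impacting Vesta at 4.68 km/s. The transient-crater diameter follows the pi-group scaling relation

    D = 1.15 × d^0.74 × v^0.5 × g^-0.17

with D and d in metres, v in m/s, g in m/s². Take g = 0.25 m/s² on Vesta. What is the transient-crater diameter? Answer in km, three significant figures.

D ≈ 37.1 km

In SI units: d = 2980 m, v = 4680 m/s.
d^0.74 = 2980^0.74 = 372.3
v^0.5 = 4680^0.5 = 68.41
g^-0.17 = 0.25^-0.17 = 1.266
D = 1.15 × 372.3 × 68.41 × 1.266 = 37080 m
   = 37.08 km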